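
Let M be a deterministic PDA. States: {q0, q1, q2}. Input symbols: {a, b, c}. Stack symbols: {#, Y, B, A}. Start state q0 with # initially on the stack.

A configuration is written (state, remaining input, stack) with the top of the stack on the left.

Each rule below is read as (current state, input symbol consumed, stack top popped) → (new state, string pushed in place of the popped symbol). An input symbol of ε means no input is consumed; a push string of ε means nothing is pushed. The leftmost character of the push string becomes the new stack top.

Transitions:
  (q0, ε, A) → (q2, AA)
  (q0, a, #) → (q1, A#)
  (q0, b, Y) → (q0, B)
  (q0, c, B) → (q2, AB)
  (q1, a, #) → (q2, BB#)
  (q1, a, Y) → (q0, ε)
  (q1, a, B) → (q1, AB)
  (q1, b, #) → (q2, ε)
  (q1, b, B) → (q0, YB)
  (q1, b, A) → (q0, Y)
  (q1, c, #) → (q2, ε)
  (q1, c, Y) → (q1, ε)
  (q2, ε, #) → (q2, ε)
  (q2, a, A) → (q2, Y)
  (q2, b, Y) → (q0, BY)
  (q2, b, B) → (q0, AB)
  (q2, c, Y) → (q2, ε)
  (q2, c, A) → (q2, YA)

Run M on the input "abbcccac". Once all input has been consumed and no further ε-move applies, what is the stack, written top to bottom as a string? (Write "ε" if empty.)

(q0, abbcccac, #)
  read a, top #: go to q1, push A# → (q1, bbcccac, A#)
  read b, top A: go to q0, push Y → (q0, bcccac, Y#)
  read b, top Y: go to q0, push B → (q0, cccac, B#)
  read c, top B: go to q2, push AB → (q2, ccac, AB#)
  read c, top A: go to q2, push YA → (q2, cac, YAB#)
  read c, top Y: go to q2, push ε → (q2, ac, AB#)
  read a, top A: go to q2, push Y → (q2, c, YB#)
  read c, top Y: go to q2, push ε → (q2, ε, B#)
All input consumed in state q2 with stack B#.

B#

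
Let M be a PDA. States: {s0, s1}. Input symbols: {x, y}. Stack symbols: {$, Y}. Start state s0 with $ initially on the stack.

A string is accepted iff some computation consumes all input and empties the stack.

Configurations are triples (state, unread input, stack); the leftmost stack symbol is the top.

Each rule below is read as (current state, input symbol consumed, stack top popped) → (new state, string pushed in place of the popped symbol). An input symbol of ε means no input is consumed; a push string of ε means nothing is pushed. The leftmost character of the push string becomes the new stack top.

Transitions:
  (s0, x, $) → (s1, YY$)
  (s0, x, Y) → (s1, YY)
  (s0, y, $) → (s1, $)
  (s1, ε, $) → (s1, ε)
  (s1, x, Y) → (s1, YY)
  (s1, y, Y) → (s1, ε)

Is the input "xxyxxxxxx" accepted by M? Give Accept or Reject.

Reject

No computation consumes all input and empties the stack.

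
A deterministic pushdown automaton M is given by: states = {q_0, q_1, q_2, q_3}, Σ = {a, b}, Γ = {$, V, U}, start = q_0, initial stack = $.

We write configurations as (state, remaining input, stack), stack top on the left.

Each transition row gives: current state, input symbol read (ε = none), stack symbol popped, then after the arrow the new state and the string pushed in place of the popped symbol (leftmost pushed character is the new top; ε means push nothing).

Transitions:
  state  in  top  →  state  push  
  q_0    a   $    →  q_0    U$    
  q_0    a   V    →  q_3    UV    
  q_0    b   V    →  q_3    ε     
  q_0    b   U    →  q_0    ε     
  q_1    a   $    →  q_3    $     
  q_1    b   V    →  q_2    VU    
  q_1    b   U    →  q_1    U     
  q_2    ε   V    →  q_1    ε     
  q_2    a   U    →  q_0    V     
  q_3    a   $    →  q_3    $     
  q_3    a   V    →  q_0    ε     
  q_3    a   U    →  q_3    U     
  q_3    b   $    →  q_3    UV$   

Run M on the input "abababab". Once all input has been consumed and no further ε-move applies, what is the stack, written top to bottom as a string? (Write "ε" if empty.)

(q_0, abababab, $) ⊢ (q_0, bababab, U$) ⊢ (q_0, ababab, $) ⊢ (q_0, babab, U$) ⊢ (q_0, abab, $) ⊢ (q_0, bab, U$) ⊢ (q_0, ab, $) ⊢ (q_0, b, U$) ⊢ (q_0, ε, $)
All input consumed in state q_0 with stack $.

$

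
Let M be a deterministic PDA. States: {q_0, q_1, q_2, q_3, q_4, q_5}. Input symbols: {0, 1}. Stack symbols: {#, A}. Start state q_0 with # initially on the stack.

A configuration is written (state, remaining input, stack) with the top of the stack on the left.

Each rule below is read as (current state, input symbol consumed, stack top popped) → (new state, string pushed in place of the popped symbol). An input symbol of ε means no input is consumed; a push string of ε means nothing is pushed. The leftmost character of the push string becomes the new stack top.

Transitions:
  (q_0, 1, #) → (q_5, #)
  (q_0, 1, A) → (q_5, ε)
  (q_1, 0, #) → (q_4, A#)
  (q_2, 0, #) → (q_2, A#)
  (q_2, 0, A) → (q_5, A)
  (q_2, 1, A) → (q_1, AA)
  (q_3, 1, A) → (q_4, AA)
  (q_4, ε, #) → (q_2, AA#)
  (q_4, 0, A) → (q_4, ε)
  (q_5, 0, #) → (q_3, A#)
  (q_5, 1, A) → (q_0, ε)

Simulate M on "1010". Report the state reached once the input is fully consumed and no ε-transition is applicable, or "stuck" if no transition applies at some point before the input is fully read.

q_4

(q_0, 1010, #)
  read 1, top #: go to q_5, push # → (q_5, 010, #)
  read 0, top #: go to q_3, push A# → (q_3, 10, A#)
  read 1, top A: go to q_4, push AA → (q_4, 0, AA#)
  read 0, top A: go to q_4, push ε → (q_4, ε, A#)
All input consumed; M is in state q_4.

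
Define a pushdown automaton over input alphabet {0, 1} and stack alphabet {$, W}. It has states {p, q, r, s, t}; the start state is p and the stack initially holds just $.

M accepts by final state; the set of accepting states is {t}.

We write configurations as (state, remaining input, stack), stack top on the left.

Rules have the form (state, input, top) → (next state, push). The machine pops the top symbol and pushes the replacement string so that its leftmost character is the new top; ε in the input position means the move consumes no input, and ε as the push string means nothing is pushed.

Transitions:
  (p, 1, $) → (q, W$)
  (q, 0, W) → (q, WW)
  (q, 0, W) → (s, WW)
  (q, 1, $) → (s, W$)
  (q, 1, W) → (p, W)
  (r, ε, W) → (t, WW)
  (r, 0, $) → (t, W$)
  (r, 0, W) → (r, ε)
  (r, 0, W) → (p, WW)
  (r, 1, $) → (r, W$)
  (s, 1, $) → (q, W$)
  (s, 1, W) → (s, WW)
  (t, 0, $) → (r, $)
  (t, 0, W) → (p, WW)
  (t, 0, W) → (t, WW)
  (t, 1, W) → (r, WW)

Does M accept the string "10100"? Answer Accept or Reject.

Reject

No computation consumes all input and reaches a final state.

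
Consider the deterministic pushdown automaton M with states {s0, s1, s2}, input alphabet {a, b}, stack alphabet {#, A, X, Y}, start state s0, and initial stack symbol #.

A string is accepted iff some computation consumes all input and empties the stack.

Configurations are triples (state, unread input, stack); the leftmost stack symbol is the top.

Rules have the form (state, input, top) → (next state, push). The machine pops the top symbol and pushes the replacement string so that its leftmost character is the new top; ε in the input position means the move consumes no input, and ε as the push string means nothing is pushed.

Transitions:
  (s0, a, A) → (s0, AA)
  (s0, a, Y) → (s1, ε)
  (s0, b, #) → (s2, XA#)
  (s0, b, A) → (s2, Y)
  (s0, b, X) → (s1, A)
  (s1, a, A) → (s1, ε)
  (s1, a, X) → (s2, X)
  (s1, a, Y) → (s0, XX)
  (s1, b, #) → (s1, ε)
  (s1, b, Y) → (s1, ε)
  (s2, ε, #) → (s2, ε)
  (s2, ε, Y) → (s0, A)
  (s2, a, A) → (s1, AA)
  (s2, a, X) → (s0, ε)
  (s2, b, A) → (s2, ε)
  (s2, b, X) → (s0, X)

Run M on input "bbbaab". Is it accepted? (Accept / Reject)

Accept

(s0, bbbaab, #)
  read b, top #: go to s2, push XA# → (s2, bbaab, XA#)
  read b, top X: go to s0, push X → (s0, baab, XA#)
  read b, top X: go to s1, push A → (s1, aab, AA#)
  read a, top A: go to s1, push ε → (s1, ab, A#)
  read a, top A: go to s1, push ε → (s1, b, #)
  read b, top #: go to s1, push ε → (s1, ε, ε)
All input consumed and the stack is empty.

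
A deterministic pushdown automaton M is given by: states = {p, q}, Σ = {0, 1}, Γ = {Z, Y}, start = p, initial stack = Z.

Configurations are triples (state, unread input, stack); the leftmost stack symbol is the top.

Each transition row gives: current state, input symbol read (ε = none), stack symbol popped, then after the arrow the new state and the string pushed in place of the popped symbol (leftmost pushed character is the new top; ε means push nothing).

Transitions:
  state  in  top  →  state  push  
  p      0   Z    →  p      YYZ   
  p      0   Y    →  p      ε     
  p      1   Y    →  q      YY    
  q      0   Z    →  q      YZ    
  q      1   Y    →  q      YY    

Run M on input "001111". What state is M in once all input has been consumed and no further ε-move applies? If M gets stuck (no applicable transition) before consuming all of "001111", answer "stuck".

(p, 001111, Z)
  read 0, top Z: go to p, push YYZ → (p, 01111, YYZ)
  read 0, top Y: go to p, push ε → (p, 1111, YZ)
  read 1, top Y: go to q, push YY → (q, 111, YYZ)
  read 1, top Y: go to q, push YY → (q, 11, YYYZ)
  read 1, top Y: go to q, push YY → (q, 1, YYYYZ)
  read 1, top Y: go to q, push YY → (q, ε, YYYYYZ)
All input consumed; M is in state q.

q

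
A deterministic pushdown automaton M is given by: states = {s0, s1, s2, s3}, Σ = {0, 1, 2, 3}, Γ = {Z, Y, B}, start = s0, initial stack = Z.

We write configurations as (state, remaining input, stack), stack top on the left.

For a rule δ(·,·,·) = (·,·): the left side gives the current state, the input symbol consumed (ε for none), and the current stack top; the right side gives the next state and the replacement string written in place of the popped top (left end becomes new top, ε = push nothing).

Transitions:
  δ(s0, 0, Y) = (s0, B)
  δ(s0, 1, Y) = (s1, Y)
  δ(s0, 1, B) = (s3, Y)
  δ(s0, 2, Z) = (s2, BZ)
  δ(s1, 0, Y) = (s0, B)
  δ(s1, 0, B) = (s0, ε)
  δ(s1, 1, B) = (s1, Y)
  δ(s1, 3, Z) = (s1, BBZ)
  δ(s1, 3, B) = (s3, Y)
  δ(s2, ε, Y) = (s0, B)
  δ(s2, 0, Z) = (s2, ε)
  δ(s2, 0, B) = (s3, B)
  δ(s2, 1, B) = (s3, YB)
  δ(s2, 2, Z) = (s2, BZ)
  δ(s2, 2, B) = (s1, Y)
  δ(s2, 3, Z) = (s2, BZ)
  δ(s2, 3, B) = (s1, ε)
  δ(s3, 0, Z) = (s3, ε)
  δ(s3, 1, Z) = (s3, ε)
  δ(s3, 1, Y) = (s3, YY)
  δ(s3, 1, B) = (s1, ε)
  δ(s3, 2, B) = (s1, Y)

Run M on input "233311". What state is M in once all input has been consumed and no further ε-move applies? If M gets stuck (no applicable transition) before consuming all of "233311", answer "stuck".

(s0, 233311, Z)
  read 2, top Z: go to s2, push BZ → (s2, 33311, BZ)
  read 3, top B: go to s1, push ε → (s1, 3311, Z)
  read 3, top Z: go to s1, push BBZ → (s1, 311, BBZ)
  read 3, top B: go to s3, push Y → (s3, 11, YBZ)
  read 1, top Y: go to s3, push YY → (s3, 1, YYBZ)
  read 1, top Y: go to s3, push YY → (s3, ε, YYYBZ)
All input consumed; M is in state s3.

s3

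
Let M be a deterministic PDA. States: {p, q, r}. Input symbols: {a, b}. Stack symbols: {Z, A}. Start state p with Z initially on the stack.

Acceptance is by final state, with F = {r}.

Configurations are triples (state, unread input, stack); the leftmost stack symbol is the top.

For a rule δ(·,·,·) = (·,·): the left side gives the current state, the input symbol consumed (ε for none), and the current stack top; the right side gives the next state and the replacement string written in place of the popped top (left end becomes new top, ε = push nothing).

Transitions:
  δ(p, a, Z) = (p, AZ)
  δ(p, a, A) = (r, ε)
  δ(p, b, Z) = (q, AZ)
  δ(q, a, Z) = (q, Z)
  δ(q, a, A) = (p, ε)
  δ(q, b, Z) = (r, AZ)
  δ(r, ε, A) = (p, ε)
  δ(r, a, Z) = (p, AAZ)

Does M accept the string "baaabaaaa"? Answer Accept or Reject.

Reject

(p, baaabaaaa, Z) ⊢ (q, aaabaaaa, AZ) ⊢ (p, aabaaaa, Z) ⊢ (p, abaaaa, AZ) ⊢ (r, baaaa, Z)
No transition applies at (r, baaaa, Z); input not fully consumed.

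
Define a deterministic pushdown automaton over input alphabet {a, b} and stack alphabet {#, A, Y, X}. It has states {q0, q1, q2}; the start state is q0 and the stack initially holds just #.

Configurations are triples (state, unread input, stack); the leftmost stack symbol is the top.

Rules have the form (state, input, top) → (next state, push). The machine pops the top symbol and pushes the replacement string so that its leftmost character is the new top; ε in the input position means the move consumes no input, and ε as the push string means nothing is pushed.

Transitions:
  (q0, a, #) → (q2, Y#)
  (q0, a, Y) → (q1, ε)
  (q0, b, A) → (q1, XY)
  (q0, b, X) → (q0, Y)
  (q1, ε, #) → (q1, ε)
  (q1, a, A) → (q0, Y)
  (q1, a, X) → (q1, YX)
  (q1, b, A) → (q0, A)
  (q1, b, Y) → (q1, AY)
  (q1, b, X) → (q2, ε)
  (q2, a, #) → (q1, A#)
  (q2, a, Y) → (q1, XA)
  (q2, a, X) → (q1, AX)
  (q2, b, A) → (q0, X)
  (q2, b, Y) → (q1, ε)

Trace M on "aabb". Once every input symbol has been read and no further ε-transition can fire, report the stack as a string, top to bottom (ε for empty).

X#

(q0, aabb, #) ⊢ (q2, abb, Y#) ⊢ (q1, bb, XA#) ⊢ (q2, b, A#) ⊢ (q0, ε, X#)
All input consumed in state q0 with stack X#.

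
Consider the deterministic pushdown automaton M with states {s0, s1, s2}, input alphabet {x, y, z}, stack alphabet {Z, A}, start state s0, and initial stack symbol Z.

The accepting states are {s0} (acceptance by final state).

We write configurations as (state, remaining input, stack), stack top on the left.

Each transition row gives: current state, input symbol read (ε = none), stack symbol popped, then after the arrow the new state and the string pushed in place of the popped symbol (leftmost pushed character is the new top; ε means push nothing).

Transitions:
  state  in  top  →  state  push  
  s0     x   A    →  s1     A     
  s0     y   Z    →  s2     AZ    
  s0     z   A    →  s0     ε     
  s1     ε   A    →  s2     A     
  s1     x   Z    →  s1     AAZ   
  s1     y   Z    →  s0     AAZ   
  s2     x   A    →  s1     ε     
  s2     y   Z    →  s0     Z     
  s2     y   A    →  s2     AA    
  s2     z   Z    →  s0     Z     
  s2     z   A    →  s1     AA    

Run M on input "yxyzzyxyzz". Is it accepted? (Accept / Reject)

Accept

(s0, yxyzzyxyzz, Z) ⊢ (s2, xyzzyxyzz, AZ) ⊢ (s1, yzzyxyzz, Z) ⊢ (s0, zzyxyzz, AAZ) ⊢ (s0, zyxyzz, AZ) ⊢ (s0, yxyzz, Z) ⊢ (s2, xyzz, AZ) ⊢ (s1, yzz, Z) ⊢ (s0, zz, AAZ) ⊢ (s0, z, AZ) ⊢ (s0, ε, Z)
All input consumed; state s0 ∈ F.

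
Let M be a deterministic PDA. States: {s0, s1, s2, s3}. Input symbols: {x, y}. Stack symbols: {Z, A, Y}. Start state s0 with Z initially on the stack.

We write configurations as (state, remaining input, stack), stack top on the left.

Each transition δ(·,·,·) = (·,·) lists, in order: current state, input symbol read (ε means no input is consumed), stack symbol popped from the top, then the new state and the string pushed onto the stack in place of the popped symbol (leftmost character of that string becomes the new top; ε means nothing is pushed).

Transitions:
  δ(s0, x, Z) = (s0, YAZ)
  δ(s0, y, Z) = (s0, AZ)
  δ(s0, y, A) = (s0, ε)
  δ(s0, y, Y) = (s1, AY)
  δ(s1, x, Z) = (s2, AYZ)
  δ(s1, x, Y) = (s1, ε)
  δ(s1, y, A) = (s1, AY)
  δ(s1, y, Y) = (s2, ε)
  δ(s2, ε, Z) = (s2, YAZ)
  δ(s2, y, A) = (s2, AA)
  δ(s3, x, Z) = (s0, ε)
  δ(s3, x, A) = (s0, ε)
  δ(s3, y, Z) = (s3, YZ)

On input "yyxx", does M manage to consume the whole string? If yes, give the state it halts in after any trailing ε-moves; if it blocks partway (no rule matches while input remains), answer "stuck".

stuck

(s0, yyxx, Z)
  read y, top Z: go to s0, push AZ → (s0, yxx, AZ)
  read y, top A: go to s0, push ε → (s0, xx, Z)
  read x, top Z: go to s0, push YAZ → (s0, x, YAZ)
No transition for (s0, x, top Y); M blocks with input x remaining.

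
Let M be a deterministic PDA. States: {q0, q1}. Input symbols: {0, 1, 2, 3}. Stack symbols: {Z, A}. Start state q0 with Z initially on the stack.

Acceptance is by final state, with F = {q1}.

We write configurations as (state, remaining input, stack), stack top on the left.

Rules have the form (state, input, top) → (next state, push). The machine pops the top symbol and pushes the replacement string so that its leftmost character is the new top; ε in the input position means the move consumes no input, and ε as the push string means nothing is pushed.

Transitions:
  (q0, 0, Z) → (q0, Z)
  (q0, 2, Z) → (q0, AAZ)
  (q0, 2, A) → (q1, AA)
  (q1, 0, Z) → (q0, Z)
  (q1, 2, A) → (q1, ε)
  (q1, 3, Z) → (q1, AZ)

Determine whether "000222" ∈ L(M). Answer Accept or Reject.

Accept

(q0, 000222, Z)
  read 0, top Z: go to q0, push Z → (q0, 00222, Z)
  read 0, top Z: go to q0, push Z → (q0, 0222, Z)
  read 0, top Z: go to q0, push Z → (q0, 222, Z)
  read 2, top Z: go to q0, push AAZ → (q0, 22, AAZ)
  read 2, top A: go to q1, push AA → (q1, 2, AAAZ)
  read 2, top A: go to q1, push ε → (q1, ε, AAZ)
All input consumed; state q1 ∈ F.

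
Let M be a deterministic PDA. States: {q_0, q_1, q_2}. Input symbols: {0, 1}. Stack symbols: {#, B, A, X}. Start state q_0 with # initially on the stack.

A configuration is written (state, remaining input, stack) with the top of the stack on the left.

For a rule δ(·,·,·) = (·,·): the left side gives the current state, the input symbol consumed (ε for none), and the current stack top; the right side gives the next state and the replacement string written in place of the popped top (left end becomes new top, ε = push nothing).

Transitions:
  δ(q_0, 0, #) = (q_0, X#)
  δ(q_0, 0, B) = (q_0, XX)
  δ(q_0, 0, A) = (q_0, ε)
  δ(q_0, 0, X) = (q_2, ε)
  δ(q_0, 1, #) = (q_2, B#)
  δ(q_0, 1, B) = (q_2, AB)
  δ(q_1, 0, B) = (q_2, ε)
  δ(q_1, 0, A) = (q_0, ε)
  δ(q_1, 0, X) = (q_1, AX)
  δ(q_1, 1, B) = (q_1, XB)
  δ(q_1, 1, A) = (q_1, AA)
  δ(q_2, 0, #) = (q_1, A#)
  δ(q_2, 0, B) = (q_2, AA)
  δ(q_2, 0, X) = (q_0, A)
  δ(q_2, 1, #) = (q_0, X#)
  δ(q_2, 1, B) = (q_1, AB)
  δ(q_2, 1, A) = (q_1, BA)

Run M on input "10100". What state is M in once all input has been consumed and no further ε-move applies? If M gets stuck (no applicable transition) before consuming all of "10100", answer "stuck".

(q_0, 10100, #) ⊢ (q_2, 0100, B#) ⊢ (q_2, 100, AA#) ⊢ (q_1, 00, BAA#) ⊢ (q_2, 0, AA#)
No transition for (q_2, 0, top A); M blocks with input 0 remaining.

stuck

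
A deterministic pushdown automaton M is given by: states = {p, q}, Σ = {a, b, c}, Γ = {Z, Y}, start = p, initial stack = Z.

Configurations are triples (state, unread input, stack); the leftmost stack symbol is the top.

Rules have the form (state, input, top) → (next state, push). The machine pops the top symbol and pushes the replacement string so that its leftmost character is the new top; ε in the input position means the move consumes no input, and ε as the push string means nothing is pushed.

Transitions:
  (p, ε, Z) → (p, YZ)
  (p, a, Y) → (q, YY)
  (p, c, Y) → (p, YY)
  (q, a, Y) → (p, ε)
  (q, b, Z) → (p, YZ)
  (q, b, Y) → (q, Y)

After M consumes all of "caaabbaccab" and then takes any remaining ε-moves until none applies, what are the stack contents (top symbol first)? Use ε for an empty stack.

(p, caaabbaccab, Z) ⊢ (p, caaabbaccab, YZ) ⊢ (p, aaabbaccab, YYZ) ⊢ (q, aabbaccab, YYYZ) ⊢ (p, abbaccab, YYZ) ⊢ (q, bbaccab, YYYZ) ⊢ (q, baccab, YYYZ) ⊢ (q, accab, YYYZ) ⊢ (p, ccab, YYZ) ⊢ (p, cab, YYYZ) ⊢ (p, ab, YYYYZ) ⊢ (q, b, YYYYYZ) ⊢ (q, ε, YYYYYZ)
All input consumed in state q with stack YYYYYZ.

YYYYYZ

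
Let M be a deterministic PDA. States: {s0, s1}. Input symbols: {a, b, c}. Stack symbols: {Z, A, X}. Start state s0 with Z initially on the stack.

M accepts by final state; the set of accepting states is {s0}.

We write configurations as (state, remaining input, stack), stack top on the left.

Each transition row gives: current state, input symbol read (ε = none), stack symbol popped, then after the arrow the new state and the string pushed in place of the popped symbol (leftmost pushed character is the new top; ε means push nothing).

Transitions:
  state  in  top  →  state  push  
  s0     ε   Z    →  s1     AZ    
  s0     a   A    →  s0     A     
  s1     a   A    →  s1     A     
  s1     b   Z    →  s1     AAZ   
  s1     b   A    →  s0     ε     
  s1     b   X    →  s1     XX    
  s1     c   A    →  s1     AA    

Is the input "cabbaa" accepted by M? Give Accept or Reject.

(s0, cabbaa, Z)
  ε-move, top Z: go to s1, push AZ → (s1, cabbaa, AZ)
  read c, top A: go to s1, push AA → (s1, abbaa, AAZ)
  read a, top A: go to s1, push A → (s1, bbaa, AAZ)
  read b, top A: go to s0, push ε → (s0, baa, AZ)
No transition applies at (s0, baa, AZ); input not fully consumed.

Reject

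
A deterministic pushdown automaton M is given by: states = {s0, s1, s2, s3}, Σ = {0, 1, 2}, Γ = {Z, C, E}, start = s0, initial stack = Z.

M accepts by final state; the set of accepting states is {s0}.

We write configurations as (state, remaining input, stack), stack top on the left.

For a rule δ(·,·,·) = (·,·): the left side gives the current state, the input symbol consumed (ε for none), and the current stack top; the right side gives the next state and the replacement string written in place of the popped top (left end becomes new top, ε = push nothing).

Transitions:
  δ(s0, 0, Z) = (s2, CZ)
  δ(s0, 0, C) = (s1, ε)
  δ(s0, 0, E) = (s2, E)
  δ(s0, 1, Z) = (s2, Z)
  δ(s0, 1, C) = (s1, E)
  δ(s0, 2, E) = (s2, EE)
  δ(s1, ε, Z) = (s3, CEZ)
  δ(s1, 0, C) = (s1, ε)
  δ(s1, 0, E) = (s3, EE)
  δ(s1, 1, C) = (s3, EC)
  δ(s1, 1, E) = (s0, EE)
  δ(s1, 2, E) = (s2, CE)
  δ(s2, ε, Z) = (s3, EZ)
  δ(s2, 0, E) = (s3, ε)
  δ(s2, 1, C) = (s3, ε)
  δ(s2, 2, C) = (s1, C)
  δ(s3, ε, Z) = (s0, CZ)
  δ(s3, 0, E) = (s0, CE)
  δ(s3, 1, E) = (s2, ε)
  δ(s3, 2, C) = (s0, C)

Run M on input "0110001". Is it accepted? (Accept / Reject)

(s0, 0110001, Z)
  read 0, top Z: go to s2, push CZ → (s2, 110001, CZ)
  read 1, top C: go to s3, push ε → (s3, 10001, Z)
  ε-move, top Z: go to s0, push CZ → (s0, 10001, CZ)
  read 1, top C: go to s1, push E → (s1, 0001, EZ)
  read 0, top E: go to s3, push EE → (s3, 001, EEZ)
  read 0, top E: go to s0, push CE → (s0, 01, CEEZ)
  read 0, top C: go to s1, push ε → (s1, 1, EEZ)
  read 1, top E: go to s0, push EE → (s0, ε, EEEZ)
All input consumed; state s0 ∈ F.

Accept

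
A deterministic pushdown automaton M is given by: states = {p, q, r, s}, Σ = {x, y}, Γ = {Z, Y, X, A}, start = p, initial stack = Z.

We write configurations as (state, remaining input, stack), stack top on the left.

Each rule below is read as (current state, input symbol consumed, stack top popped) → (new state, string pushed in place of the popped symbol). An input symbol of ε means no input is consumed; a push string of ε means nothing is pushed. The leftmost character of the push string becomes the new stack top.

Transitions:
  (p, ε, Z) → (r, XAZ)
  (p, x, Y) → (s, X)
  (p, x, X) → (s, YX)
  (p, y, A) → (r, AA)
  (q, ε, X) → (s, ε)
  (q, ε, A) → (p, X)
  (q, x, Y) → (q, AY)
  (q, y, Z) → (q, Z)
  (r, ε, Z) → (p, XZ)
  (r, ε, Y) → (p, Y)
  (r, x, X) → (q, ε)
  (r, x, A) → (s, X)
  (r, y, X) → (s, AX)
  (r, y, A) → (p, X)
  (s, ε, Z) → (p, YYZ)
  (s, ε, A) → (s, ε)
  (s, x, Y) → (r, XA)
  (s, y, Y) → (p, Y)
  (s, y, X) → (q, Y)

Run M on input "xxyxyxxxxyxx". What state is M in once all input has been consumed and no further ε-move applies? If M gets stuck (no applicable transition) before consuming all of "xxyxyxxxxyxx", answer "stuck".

stuck

(p, xxyxyxxxxyxx, Z) ⊢ (r, xxyxyxxxxyxx, XAZ) ⊢ (q, xyxyxxxxyxx, AZ) ⊢ (p, xyxyxxxxyxx, XZ) ⊢ (s, yxyxxxxyxx, YXZ) ⊢ (p, xyxxxxyxx, YXZ) ⊢ (s, yxxxxyxx, XXZ) ⊢ (q, xxxxyxx, YXZ) ⊢ (q, xxxyxx, AYXZ) ⊢ (p, xxxyxx, XYXZ) ⊢ (s, xxyxx, YXYXZ) ⊢ (r, xyxx, XAXYXZ) ⊢ (q, yxx, AXYXZ) ⊢ (p, yxx, XXYXZ)
No transition for (p, y, top X); M blocks with input yxx remaining.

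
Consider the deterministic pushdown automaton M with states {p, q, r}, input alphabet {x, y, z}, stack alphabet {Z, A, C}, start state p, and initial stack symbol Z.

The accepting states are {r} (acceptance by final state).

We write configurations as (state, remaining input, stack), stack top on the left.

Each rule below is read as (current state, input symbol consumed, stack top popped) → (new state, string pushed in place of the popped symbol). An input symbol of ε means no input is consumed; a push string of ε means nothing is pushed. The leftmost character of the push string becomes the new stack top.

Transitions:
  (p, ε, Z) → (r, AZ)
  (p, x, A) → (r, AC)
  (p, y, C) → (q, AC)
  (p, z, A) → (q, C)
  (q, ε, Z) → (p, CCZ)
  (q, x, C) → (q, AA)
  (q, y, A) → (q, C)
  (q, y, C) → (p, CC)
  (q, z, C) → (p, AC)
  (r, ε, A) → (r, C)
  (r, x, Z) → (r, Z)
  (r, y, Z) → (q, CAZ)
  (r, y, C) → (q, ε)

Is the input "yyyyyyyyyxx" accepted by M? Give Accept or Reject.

(p, yyyyyyyyyxx, Z)
  ε-move, top Z: go to r, push AZ → (r, yyyyyyyyyxx, AZ)
  ε-move, top A: go to r, push C → (r, yyyyyyyyyxx, CZ)
  read y, top C: go to q, push ε → (q, yyyyyyyyxx, Z)
  ε-move, top Z: go to p, push CCZ → (p, yyyyyyyyxx, CCZ)
  read y, top C: go to q, push AC → (q, yyyyyyyxx, ACCZ)
  read y, top A: go to q, push C → (q, yyyyyyxx, CCCZ)
  read y, top C: go to p, push CC → (p, yyyyyxx, CCCCZ)
  read y, top C: go to q, push AC → (q, yyyyxx, ACCCCZ)
  read y, top A: go to q, push C → (q, yyyxx, CCCCCZ)
  read y, top C: go to p, push CC → (p, yyxx, CCCCCCZ)
  read y, top C: go to q, push AC → (q, yxx, ACCCCCCZ)
  read y, top A: go to q, push C → (q, xx, CCCCCCCZ)
  read x, top C: go to q, push AA → (q, x, AACCCCCCZ)
No transition applies at (q, x, AACCCCCCZ); input not fully consumed.

Reject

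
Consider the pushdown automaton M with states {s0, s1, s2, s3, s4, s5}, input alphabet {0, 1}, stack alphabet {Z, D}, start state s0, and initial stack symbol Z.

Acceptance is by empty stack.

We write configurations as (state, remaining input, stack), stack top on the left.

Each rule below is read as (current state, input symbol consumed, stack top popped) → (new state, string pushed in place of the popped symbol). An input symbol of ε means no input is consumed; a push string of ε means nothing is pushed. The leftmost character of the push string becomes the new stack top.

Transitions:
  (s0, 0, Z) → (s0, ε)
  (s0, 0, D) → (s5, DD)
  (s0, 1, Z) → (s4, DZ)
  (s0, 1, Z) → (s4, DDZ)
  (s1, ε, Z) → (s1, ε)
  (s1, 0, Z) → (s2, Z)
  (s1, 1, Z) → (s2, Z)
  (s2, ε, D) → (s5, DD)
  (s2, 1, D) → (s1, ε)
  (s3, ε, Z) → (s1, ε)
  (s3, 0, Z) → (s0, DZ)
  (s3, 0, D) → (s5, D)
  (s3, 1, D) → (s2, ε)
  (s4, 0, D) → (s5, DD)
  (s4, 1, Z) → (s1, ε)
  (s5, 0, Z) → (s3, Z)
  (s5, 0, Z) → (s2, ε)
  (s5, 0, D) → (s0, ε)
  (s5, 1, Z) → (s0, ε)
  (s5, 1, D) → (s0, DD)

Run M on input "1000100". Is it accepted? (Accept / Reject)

Reject

No computation consumes all input and empties the stack.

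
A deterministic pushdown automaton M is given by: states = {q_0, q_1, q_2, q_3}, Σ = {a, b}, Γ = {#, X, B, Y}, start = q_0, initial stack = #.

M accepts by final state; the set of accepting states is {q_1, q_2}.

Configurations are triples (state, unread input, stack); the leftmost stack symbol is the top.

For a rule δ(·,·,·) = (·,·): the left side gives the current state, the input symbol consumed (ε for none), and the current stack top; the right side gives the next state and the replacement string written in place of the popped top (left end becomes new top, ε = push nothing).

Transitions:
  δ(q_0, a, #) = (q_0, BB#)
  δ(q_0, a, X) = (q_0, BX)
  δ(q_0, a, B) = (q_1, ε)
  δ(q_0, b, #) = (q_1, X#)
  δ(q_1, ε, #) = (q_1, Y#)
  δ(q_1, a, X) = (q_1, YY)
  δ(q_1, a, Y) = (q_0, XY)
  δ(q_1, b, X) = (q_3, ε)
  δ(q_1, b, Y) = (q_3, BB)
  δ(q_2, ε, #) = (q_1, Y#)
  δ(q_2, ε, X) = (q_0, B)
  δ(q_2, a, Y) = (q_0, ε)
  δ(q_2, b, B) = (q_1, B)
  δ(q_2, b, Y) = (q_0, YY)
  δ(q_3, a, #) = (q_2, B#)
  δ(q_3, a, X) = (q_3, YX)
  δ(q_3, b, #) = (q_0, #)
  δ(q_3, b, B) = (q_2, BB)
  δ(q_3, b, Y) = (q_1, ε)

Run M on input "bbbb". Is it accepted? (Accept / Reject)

(q_0, bbbb, #)
  read b, top #: go to q_1, push X# → (q_1, bbb, X#)
  read b, top X: go to q_3, push ε → (q_3, bb, #)
  read b, top #: go to q_0, push # → (q_0, b, #)
  read b, top #: go to q_1, push X# → (q_1, ε, X#)
All input consumed; state q_1 ∈ F.

Accept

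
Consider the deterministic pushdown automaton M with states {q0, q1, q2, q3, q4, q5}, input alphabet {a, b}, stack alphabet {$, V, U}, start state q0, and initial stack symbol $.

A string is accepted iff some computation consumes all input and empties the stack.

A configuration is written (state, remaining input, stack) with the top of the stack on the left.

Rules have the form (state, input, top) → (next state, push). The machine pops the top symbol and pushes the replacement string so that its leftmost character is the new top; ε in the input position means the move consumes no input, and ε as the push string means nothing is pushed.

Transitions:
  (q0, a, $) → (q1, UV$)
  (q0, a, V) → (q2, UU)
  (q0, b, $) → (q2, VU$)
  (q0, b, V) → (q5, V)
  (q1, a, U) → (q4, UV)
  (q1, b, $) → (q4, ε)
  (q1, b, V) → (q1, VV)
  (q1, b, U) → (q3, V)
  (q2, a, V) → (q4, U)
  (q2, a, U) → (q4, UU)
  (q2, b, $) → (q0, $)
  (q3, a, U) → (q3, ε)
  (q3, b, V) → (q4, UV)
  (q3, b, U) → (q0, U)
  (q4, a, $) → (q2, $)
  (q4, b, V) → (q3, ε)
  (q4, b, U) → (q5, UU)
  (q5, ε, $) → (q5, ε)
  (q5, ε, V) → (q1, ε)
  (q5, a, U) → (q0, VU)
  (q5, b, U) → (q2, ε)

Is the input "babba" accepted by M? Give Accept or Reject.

Reject

(q0, babba, $)
  read b, top $: go to q2, push VU$ → (q2, abba, VU$)
  read a, top V: go to q4, push U → (q4, bba, UU$)
  read b, top U: go to q5, push UU → (q5, ba, UUU$)
  read b, top U: go to q2, push ε → (q2, a, UU$)
  read a, top U: go to q4, push UU → (q4, ε, UUU$)
All input consumed; stack is UUU$, not empty, and no further ε-move applies.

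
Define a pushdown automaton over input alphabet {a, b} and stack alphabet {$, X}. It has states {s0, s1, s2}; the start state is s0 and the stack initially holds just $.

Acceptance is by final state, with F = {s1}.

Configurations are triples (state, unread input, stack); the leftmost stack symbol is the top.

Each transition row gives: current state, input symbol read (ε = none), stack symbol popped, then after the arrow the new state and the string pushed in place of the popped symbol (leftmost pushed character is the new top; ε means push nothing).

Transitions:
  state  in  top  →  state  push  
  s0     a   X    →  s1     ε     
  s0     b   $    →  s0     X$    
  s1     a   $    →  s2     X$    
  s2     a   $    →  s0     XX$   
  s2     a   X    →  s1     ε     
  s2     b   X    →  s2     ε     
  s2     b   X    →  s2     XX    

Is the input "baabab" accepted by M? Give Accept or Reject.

No computation consumes all input and reaches a final state.

Reject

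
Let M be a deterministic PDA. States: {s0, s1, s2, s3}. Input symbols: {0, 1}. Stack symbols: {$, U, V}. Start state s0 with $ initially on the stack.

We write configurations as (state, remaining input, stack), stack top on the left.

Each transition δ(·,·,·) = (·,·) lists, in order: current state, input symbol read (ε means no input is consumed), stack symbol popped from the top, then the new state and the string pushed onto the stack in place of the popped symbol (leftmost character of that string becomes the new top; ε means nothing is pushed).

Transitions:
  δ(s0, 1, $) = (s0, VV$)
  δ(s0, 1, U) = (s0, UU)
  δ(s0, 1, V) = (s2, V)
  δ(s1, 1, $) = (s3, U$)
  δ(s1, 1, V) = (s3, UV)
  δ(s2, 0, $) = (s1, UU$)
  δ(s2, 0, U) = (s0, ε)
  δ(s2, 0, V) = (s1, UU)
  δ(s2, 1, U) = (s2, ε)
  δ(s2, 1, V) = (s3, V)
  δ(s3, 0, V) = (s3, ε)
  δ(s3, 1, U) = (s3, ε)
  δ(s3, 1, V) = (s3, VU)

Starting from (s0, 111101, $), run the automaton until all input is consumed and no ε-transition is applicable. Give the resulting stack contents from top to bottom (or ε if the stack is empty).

(s0, 111101, $)
  read 1, top $: go to s0, push VV$ → (s0, 11101, VV$)
  read 1, top V: go to s2, push V → (s2, 1101, VV$)
  read 1, top V: go to s3, push V → (s3, 101, VV$)
  read 1, top V: go to s3, push VU → (s3, 01, VUV$)
  read 0, top V: go to s3, push ε → (s3, 1, UV$)
  read 1, top U: go to s3, push ε → (s3, ε, V$)
All input consumed in state s3 with stack V$.

V$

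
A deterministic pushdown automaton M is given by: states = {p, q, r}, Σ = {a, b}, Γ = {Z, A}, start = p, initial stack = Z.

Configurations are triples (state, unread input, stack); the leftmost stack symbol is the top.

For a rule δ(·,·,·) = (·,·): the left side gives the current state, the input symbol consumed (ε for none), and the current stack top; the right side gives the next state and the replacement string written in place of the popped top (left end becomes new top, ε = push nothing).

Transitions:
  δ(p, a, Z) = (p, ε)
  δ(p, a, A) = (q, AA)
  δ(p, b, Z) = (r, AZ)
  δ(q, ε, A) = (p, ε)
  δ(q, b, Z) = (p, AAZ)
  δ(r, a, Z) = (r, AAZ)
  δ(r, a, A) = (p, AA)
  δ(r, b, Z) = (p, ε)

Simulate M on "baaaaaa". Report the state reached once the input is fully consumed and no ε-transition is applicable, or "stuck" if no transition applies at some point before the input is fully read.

(p, baaaaaa, Z)
  read b, top Z: go to r, push AZ → (r, aaaaaa, AZ)
  read a, top A: go to p, push AA → (p, aaaaa, AAZ)
  read a, top A: go to q, push AA → (q, aaaa, AAAZ)
  ε-move, top A: go to p, push ε → (p, aaaa, AAZ)
  read a, top A: go to q, push AA → (q, aaa, AAAZ)
  ε-move, top A: go to p, push ε → (p, aaa, AAZ)
  read a, top A: go to q, push AA → (q, aa, AAAZ)
  ε-move, top A: go to p, push ε → (p, aa, AAZ)
  read a, top A: go to q, push AA → (q, a, AAAZ)
  ε-move, top A: go to p, push ε → (p, a, AAZ)
  read a, top A: go to q, push AA → (q, ε, AAAZ)
  ε-move, top A: go to p, push ε → (p, ε, AAZ)
All input consumed; M is in state p.

p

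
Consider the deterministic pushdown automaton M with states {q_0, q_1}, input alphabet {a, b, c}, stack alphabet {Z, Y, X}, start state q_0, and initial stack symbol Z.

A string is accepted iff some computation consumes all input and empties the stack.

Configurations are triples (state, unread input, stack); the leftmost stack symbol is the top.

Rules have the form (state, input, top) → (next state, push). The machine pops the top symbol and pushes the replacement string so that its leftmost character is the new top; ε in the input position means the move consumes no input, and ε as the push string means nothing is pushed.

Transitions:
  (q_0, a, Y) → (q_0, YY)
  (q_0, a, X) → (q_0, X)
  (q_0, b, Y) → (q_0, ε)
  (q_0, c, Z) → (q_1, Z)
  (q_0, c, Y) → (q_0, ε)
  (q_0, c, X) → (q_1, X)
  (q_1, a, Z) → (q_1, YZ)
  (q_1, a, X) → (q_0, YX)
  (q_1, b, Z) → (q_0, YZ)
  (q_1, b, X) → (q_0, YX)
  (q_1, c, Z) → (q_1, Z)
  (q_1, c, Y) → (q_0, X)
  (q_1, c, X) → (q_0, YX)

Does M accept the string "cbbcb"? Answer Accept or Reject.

Reject

(q_0, cbbcb, Z) ⊢ (q_1, bbcb, Z) ⊢ (q_0, bcb, YZ) ⊢ (q_0, cb, Z) ⊢ (q_1, b, Z) ⊢ (q_0, ε, YZ)
All input consumed; stack is YZ, not empty, and no further ε-move applies.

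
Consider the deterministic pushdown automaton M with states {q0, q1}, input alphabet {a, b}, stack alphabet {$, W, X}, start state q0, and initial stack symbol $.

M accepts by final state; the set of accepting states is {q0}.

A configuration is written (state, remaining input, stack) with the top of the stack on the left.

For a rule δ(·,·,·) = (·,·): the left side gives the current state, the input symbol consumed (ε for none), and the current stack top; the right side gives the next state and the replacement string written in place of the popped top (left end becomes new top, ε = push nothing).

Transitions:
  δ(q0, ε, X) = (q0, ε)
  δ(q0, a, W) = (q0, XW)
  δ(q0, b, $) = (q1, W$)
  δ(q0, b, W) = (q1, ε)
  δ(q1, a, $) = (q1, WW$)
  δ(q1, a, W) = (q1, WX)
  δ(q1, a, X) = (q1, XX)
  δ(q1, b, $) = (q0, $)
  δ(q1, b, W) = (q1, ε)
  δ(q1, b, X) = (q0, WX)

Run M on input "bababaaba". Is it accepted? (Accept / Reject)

Reject

(q0, bababaaba, $)
  read b, top $: go to q1, push W$ → (q1, ababaaba, W$)
  read a, top W: go to q1, push WX → (q1, babaaba, WX$)
  read b, top W: go to q1, push ε → (q1, abaaba, X$)
  read a, top X: go to q1, push XX → (q1, baaba, XX$)
  read b, top X: go to q0, push WX → (q0, aaba, WXX$)
  read a, top W: go to q0, push XW → (q0, aba, XWXX$)
  ε-move, top X: go to q0, push ε → (q0, aba, WXX$)
  read a, top W: go to q0, push XW → (q0, ba, XWXX$)
  ε-move, top X: go to q0, push ε → (q0, ba, WXX$)
  read b, top W: go to q1, push ε → (q1, a, XX$)
  read a, top X: go to q1, push XX → (q1, ε, XXX$)
All input consumed; state q1 ∉ F and no further ε-move applies.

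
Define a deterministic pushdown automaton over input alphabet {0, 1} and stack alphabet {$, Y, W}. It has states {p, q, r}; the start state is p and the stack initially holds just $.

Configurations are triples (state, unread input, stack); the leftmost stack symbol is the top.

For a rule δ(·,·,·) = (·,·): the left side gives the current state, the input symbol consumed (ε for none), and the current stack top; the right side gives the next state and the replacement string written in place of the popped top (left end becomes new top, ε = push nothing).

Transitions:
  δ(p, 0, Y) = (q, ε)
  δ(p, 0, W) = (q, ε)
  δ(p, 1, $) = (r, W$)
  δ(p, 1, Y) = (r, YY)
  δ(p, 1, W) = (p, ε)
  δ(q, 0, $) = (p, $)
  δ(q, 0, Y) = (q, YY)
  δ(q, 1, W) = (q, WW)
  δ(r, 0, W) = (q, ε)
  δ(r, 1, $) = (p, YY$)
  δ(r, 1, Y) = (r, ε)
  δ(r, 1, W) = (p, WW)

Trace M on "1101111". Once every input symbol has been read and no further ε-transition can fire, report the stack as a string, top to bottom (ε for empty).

WWWWW$

(p, 1101111, $)
  read 1, top $: go to r, push W$ → (r, 101111, W$)
  read 1, top W: go to p, push WW → (p, 01111, WW$)
  read 0, top W: go to q, push ε → (q, 1111, W$)
  read 1, top W: go to q, push WW → (q, 111, WW$)
  read 1, top W: go to q, push WW → (q, 11, WWW$)
  read 1, top W: go to q, push WW → (q, 1, WWWW$)
  read 1, top W: go to q, push WW → (q, ε, WWWWW$)
All input consumed in state q with stack WWWWW$.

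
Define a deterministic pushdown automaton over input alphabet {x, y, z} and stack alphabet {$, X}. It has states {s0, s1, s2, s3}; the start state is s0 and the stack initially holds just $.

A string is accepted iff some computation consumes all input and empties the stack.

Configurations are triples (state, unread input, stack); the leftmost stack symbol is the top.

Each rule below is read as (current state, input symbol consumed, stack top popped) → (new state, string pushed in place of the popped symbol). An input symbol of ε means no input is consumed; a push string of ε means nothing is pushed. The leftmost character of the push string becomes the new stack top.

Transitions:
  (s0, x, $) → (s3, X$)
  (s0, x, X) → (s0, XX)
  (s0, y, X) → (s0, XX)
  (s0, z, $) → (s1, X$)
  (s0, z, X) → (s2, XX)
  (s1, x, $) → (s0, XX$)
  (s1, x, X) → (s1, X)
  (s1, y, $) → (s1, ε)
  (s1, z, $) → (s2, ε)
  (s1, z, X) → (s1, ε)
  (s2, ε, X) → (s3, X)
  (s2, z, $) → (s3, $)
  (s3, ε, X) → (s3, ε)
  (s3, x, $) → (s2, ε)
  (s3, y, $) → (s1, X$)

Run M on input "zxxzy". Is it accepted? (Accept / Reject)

(s0, zxxzy, $)
  read z, top $: go to s1, push X$ → (s1, xxzy, X$)
  read x, top X: go to s1, push X → (s1, xzy, X$)
  read x, top X: go to s1, push X → (s1, zy, X$)
  read z, top X: go to s1, push ε → (s1, y, $)
  read y, top $: go to s1, push ε → (s1, ε, ε)
All input consumed and the stack is empty.

Accept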